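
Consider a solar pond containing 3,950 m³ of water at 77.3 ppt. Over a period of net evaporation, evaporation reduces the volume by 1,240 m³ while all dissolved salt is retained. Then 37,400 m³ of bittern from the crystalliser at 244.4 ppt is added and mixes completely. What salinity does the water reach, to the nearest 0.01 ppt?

235.50 ppt

After evaporation: salt = 3,950×77.3 = 305,335; volume = 3,950 − 1,240 = 2,710 m³
After mixing: salt = 305,335 + 37,400×244.4 = 9,445,895; volume = 2,710 + 37,400 = 40,110 m³
S = 9,445,895 / 40,110 = 235.4998 ppt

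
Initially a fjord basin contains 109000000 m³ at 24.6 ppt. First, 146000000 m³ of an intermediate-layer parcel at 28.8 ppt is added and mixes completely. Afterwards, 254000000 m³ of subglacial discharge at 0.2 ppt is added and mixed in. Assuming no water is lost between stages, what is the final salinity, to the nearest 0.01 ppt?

Weighted by volume,
Initial salt = 109,000,000×24.6 = 2,681,400,000
After stage 1: salt = 2,681,400,000 + 146,000,000×28.8 = 6,886,200,000; volume = 255,000,000 m³; S = 27.005 ppt
After stage 2: salt = 6,886,200,000 + 254,000,000×0.2 = 6,937,000,000; volume = 509,000,000 m³
S = 6,937,000,000 / 509,000,000 = 13.6287 ppt

13.63 ppt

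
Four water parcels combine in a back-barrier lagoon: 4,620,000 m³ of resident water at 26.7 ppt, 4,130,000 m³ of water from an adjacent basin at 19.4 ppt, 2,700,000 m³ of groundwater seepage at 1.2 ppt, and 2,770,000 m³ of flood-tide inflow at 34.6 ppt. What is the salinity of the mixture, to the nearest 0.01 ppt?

Conserving salt mass:
salt = 4,620,000×26.7 + 4,130,000×19.4 + 2,700,000×1.2 + 2,770,000×34.6 = 123,354,000 + 80,122,000 + 3,240,000 + 95,842,000 = 302,558,000
volume = 4,620,000 + 4,130,000 + 2,700,000 + 2,770,000 = 14,220,000 m³
S = 302,558,000 / 14,220,000 = 21.2769 ppt

21.28 ppt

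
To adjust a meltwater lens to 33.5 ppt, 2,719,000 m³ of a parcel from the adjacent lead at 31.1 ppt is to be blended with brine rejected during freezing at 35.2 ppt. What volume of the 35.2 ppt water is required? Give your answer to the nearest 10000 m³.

Salt balance: 2,719,000×31.1 + V×35.2 = (2,719,000+V)×33.5
84,560,900 + 35.2V = 91,086,500 + 33.5V
6,525,600 = 1.7V
V = 3,838,588.24 m³

3840000 m³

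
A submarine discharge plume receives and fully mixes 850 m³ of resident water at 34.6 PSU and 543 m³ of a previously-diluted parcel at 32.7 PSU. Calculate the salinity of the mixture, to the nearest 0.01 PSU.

33.86 PSU

Mass of salt is conserved:
salt = 850×34.6 + 543×32.7 = 29,410 + 17,756.1 = 47,166.1
volume = 850 + 543 = 1,393 m³
S = 47,166.1 / 1,393 = 33.8594 PSU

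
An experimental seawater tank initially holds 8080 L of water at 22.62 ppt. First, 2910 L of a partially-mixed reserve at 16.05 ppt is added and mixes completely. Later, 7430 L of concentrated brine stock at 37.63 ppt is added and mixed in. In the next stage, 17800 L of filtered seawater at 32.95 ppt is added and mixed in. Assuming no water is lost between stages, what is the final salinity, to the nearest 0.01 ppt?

Salt balance:
Initial salt = 8,080×22.62 = 182,769.6
After stage 1: salt = 182,769.6 + 2,910×16.05 = 229,475.1; volume = 10,990 L; S = 20.88 ppt
After stage 2: salt = 229,475.1 + 7,430×37.63 = 509,066; volume = 18,420 L; S = 27.637 ppt
After stage 3: salt = 509,066 + 17,800×32.95 = 1,095,576; volume = 36,220 L
S = 1,095,576 / 36,220 = 30.2478 ppt

30.25 ppt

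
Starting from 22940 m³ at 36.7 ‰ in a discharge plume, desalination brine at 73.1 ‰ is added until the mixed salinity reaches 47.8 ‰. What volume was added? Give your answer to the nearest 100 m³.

Salt balance: 22,940×36.7 + V×73.1 = (22,940+V)×47.8
841,898 + 73.1V = 1,096,532 + 47.8V
254,634 = 25.3V
V = 10,064.58 m³

10100 m³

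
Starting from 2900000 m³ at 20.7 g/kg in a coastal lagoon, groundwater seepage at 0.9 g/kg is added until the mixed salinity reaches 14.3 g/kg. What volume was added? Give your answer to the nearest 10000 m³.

Salt balance: 2,900,000×20.7 + V×0.9 = (2,900,000+V)×14.3
60,030,000 + 0.9V = 41,470,000 + 14.3V
18,560,000 = 13.4V
V = 1,385,074.63 m³

1390000 m³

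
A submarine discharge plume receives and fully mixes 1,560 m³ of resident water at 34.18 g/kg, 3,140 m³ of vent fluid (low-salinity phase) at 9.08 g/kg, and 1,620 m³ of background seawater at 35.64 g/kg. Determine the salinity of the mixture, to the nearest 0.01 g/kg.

22.08 g/kg

Total salt / total volume:
salt = 1,560×34.18 + 3,140×9.08 + 1,620×35.64 = 53,320.8 + 28,511.2 + 57,736.8 = 139,568.8
volume = 1,560 + 3,140 + 1,620 = 6,320 m³
S = 139,568.8 / 6,320 = 22.0837 g/kg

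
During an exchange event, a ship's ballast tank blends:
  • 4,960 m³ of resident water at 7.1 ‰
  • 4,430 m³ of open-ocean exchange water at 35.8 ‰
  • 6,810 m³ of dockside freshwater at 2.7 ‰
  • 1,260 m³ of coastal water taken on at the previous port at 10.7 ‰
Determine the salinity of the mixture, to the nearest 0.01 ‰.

12.93 ‰

Conserving salt mass:
salt = 4,960×7.1 + 4,430×35.8 + 6,810×2.7 + 1,260×10.7 = 35,216 + 158,594 + 18,387 + 13,482 = 225,679
volume = 4,960 + 4,430 + 6,810 + 1,260 = 17,460 m³
S = 225,679 / 17,460 = 12.9255 ‰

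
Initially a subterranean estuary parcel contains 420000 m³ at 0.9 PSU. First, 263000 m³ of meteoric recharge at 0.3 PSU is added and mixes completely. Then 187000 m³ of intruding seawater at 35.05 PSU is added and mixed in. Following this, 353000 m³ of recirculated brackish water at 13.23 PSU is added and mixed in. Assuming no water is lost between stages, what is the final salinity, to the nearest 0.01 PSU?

Mass of salt is conserved:
Initial salt = 420,000×0.9 = 378,000
After stage 1: salt = 378,000 + 263,000×0.3 = 456,900; volume = 683,000 m³; S = 0.669 PSU
After stage 2: salt = 456,900 + 187,000×35.05 = 7,011,250; volume = 870,000 m³; S = 8.059 PSU
After stage 3: salt = 7,011,250 + 353,000×13.23 = 11,681,440; volume = 1,223,000 m³
S = 11,681,440 / 1,223,000 = 9.5515 PSU

9.55 PSU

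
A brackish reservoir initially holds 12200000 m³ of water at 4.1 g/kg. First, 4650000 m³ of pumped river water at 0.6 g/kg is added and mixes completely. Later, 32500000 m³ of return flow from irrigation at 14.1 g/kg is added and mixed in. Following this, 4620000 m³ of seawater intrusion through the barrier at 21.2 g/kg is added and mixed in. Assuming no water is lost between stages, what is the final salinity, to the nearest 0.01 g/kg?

Weighted by volume,
Initial salt = 12,200,000×4.1 = 50,020,000
After stage 1: salt = 50,020,000 + 4,650,000×0.6 = 52,810,000; volume = 16,850,000 m³; S = 3.134 g/kg
After stage 2: salt = 52,810,000 + 32,500,000×14.1 = 511,060,000; volume = 49,350,000 m³; S = 10.356 g/kg
After stage 3: salt = 511,060,000 + 4,620,000×21.2 = 609,004,000; volume = 53,970,000 m³
S = 609,004,000 / 53,970,000 = 11.2841 g/kg

11.28 g/kg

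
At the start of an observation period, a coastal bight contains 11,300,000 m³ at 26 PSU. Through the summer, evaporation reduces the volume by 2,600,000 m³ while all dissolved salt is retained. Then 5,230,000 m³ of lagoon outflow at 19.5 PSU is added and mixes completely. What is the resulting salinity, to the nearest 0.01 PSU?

28.41 PSU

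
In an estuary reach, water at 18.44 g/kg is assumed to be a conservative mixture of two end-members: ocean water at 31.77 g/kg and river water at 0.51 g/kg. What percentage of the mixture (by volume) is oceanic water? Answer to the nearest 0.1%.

57.4%

Let g be the oceanic fraction. Salt balance per unit volume:
g×31.77 + (1−g)×0.51 = 18.44
g = (18.44 − 0.51) / (31.77 − 0.51) = 17.93/31.26 = 0.5736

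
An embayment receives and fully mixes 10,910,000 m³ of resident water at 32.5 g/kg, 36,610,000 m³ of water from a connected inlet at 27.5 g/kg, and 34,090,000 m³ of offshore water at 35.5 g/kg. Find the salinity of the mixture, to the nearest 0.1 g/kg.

Salt balance:
salt = 10,910,000×32.5 + 36,610,000×27.5 + 34,090,000×35.5 = 354,575,000 + 1,006,775,000 + 1,210,195,000 = 2,571,545,000
volume = 10,910,000 + 36,610,000 + 34,090,000 = 81,610,000 m³
S = 2,571,545,000 / 81,610,000 = 31.51 g/kg

31.5 g/kg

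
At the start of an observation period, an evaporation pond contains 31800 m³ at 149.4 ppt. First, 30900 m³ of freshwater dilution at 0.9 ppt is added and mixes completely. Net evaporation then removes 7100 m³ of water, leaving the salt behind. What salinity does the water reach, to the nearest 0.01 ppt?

After mixing: salt = 31,800×149.4 + 30,900×0.9 = 4,778,730; volume = 62,700 m³
After evaporation: salt unchanged = 4,778,730; volume = 62,700 − 7,100 = 55,600 m³
S = 4,778,730 / 55,600 = 85.9484 ppt

85.95 ppt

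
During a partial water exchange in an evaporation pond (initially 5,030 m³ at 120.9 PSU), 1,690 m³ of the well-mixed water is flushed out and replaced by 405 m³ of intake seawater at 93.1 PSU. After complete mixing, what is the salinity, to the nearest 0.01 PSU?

Remaining after removal: 3,340 m³ at 120.9 PSU (salt = 403,806)
After addition: salt = 403,806 + 405×93.1 = 441,511.5; volume = 3,745 m³
S = 441,511.5 / 3,745 = 117.8936 PSU

117.89 PSU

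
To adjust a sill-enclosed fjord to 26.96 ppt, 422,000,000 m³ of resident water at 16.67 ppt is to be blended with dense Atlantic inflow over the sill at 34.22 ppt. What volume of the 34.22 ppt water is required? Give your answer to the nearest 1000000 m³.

Salt balance: 422,000,000×16.67 + V×34.22 = (422,000,000+V)×26.96
7,034,740,000 + 34.22V = 11,377,120,000 + 26.96V
4,342,380,000 = 7.26V
V = 598,123,966.94 m³

598000000 m³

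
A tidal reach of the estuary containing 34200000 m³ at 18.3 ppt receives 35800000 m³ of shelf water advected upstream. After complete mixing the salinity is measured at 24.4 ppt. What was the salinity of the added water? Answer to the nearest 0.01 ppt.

30.23 ppt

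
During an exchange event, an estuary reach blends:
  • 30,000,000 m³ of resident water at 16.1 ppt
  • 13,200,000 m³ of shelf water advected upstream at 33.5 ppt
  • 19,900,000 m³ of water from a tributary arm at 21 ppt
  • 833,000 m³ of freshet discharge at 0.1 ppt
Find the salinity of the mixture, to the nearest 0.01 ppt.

21.01 ppt

Weighted by volume,
salt = 30,000,000×16.1 + 13,200,000×33.5 + 19,900,000×21 + 833,000×0.1 = 483,000,000 + 442,200,000 + 417,900,000 + 83,300 = 1,343,183,300
volume = 30,000,000 + 13,200,000 + 19,900,000 + 833,000 = 63,933,000 m³
S = 1,343,183,300 / 63,933,000 = 21.0092 ppt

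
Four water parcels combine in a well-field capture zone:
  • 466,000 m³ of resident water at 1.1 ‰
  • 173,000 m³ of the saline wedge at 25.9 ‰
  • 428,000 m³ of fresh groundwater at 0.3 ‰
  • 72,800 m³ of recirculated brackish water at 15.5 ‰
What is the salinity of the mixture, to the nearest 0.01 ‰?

Conserving salt mass:
salt = 466,000×1.1 + 173,000×25.9 + 428,000×0.3 + 72,800×15.5 = 512,600 + 4,480,700 + 128,400 + 1,128,400 = 6,250,100
volume = 466,000 + 173,000 + 428,000 + 72,800 = 1,139,800 m³
S = 6,250,100 / 1,139,800 = 5.4835 ‰

5.48 ‰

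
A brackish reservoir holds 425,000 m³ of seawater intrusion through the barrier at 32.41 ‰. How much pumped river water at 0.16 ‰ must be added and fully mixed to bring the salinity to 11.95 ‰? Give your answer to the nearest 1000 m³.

738000 m³

Salt balance: 425,000×32.41 + V×0.16 = (425,000+V)×11.95
13,774,250 + 0.16V = 5,078,750 + 11.95V
8,695,500 = 11.79V
V = 737,531.81 m³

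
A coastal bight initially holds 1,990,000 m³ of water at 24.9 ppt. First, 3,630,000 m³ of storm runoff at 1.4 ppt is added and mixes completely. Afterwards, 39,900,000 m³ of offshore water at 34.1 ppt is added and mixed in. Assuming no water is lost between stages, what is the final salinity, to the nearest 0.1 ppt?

31.1 ppt

Total salt / total volume:
Initial salt = 1,990,000×24.9 = 49,551,000
After stage 1: salt = 49,551,000 + 3,630,000×1.4 = 54,633,000; volume = 5,620,000 m³; S = 9.721 ppt
After stage 2: salt = 54,633,000 + 39,900,000×34.1 = 1,415,223,000; volume = 45,520,000 m³
S = 1,415,223,000 / 45,520,000 = 31.0901 ppt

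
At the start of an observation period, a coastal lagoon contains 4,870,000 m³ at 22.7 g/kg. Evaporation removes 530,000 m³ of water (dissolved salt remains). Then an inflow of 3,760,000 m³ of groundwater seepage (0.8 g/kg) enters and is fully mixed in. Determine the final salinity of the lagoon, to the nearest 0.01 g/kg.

14.02 g/kg

After evaporation: salt = 4,870,000×22.7 = 110,549,000; volume = 4,870,000 − 530,000 = 4,340,000 m³
After mixing: salt = 110,549,000 + 3,760,000×0.8 = 113,557,000; volume = 4,340,000 + 3,760,000 = 8,100,000 m³
S = 113,557,000 / 8,100,000 = 14.0194 g/kg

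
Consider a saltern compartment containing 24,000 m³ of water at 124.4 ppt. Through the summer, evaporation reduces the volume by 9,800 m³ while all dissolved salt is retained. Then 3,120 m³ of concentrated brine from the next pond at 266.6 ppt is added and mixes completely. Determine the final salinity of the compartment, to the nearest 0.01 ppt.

After evaporation: salt = 24,000×124.4 = 2,985,600; volume = 24,000 − 9,800 = 14,200 m³
After mixing: salt = 2,985,600 + 3,120×266.6 = 3,817,392; volume = 14,200 + 3,120 = 17,320 m³
S = 3,817,392 / 17,320 = 220.4037 ppt

220.40 ppt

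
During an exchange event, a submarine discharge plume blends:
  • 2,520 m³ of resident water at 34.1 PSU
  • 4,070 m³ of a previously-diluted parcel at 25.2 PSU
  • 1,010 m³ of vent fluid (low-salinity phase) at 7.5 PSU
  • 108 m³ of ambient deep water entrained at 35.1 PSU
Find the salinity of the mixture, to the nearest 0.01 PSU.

25.93 PSU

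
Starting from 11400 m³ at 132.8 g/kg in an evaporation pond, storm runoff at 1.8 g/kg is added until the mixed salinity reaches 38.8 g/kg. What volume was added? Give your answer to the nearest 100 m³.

29000 m³

Salt balance: 11,400×132.8 + V×1.8 = (11,400+V)×38.8
1,513,920 + 1.8V = 442,320 + 38.8V
1,071,600 = 37V
V = 28,962.16 m³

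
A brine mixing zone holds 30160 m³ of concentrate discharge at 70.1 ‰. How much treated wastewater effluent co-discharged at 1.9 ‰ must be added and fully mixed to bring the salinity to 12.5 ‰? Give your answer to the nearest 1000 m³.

164000 m³

Salt balance: 30,160×70.1 + V×1.9 = (30,160+V)×12.5
2,114,216 + 1.9V = 377,000 + 12.5V
1,737,216 = 10.6V
V = 163,888.3 m³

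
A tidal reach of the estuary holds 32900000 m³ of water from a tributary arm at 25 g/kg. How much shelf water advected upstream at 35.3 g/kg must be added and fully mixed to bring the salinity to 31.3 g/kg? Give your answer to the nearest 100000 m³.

51800000 m³

Salt balance: 32,900,000×25 + V×35.3 = (32,900,000+V)×31.3
822,500,000 + 35.3V = 1,029,770,000 + 31.3V
207,270,000 = 4V
V = 51,817,500 m³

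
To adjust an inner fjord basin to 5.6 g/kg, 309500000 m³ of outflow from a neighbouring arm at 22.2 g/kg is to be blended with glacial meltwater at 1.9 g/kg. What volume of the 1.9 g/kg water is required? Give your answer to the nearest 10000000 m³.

1390000000 m³

Salt balance: 309,500,000×22.2 + V×1.9 = (309,500,000+V)×5.6
6,870,900,000 + 1.9V = 1,733,200,000 + 5.6V
5,137,700,000 = 3.7V
V = 1,388,567,567.57 m³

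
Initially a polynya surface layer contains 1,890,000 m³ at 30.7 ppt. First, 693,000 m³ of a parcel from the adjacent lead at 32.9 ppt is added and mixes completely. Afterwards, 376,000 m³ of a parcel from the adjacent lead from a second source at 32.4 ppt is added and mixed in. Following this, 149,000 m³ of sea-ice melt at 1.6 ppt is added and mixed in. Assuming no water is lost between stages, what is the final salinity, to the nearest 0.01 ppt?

Weighted by volume,
Initial salt = 1,890,000×30.7 = 58,023,000
After stage 1: salt = 58,023,000 + 693,000×32.9 = 80,822,700; volume = 2,583,000 m³; S = 31.29 ppt
After stage 2: salt = 80,822,700 + 376,000×32.4 = 93,005,100; volume = 2,959,000 m³; S = 31.431 ppt
After stage 3: salt = 93,005,100 + 149,000×1.6 = 93,243,500; volume = 3,108,000 m³
S = 93,243,500 / 3,108,000 = 30.0011 ppt

30.00 ppt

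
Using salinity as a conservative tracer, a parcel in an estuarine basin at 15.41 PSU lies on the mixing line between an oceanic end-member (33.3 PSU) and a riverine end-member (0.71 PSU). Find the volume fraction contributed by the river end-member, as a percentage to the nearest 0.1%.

Let f be the freshwater fraction. Salt balance per unit volume:
f×0.71 + (1−f)×33.3 = 15.41
f = (33.3 − 15.41) / (33.3 − 0.71) = 17.89/32.59 = 0.5489

54.9%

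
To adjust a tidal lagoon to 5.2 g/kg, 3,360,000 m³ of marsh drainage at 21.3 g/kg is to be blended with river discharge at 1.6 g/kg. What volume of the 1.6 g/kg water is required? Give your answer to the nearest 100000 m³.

Salt balance: 3,360,000×21.3 + V×1.6 = (3,360,000+V)×5.2
71,568,000 + 1.6V = 17,472,000 + 5.2V
54,096,000 = 3.6V
V = 15,026,666.67 m³

15000000 m³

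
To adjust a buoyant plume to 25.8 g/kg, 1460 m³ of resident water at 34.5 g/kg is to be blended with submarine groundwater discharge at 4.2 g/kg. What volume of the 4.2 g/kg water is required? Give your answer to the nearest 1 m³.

Salt balance: 1,460×34.5 + V×4.2 = (1,460+V)×25.8
50,370 + 4.2V = 37,668 + 25.8V
12,702 = 21.6V
V = 588.06 m³

588 m³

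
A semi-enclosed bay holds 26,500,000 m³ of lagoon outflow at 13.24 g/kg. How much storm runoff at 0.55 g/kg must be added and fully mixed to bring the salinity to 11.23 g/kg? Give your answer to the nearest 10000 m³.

Salt balance: 26,500,000×13.24 + V×0.55 = (26,500,000+V)×11.23
350,860,000 + 0.55V = 297,595,000 + 11.23V
53,265,000 = 10.68V
V = 4,987,359.55 m³

4990000 m³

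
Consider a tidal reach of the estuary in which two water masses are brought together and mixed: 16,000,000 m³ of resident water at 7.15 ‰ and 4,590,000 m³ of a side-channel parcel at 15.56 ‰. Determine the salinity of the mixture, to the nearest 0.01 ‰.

9.02 ‰

Mass of salt is conserved:
salt = 16,000,000×7.15 + 4,590,000×15.56 = 114,400,000 + 71,420,400 = 185,820,400
volume = 16,000,000 + 4,590,000 = 20,590,000 m³
S = 185,820,400 / 20,590,000 = 9.0248 ‰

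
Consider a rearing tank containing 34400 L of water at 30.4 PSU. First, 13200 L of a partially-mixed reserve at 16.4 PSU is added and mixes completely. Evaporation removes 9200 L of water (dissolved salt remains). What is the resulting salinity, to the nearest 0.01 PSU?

32.87 PSU

After mixing: salt = 34,400×30.4 + 13,200×16.4 = 1,262,240; volume = 47,600 L
After evaporation: salt unchanged = 1,262,240; volume = 47,600 − 9,200 = 38,400 L
S = 1,262,240 / 38,400 = 32.8708 PSU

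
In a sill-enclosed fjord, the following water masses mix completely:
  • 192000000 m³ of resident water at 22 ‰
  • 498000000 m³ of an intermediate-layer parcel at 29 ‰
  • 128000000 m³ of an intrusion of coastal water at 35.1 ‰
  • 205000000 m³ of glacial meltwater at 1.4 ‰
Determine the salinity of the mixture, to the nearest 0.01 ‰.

22.92 ‰

Weighted by volume,
salt = 192,000,000×22 + 498,000,000×29 + 128,000,000×35.1 + 205,000,000×1.4 = 4,224,000,000 + 14,442,000,000 + 4,492,800,000 + 287,000,000 = 23,445,800,000
volume = 192,000,000 + 498,000,000 + 128,000,000 + 205,000,000 = 1,023,000,000 m³
S = 23,445,800,000 / 1,023,000,000 = 22.9187 ‰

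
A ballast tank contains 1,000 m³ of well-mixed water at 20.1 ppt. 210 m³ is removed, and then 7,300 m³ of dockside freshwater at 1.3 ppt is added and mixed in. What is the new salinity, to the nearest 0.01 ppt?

Remaining after removal: 790 m³ at 20.1 ppt (salt = 15,879)
After addition: salt = 15,879 + 7,300×1.3 = 25,369; volume = 8,090 m³
S = 25,369 / 8,090 = 3.1358 ppt

3.14 ppt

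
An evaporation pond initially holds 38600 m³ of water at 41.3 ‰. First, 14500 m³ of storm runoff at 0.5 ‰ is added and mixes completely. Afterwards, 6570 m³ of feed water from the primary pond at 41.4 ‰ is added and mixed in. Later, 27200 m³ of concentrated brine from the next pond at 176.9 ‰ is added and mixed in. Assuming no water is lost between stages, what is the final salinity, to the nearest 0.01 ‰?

Mass of salt is conserved:
Initial salt = 38,600×41.3 = 1,594,180
After stage 1: salt = 1,594,180 + 14,500×0.5 = 1,601,430; volume = 53,100 m³; S = 30.159 ‰
After stage 2: salt = 1,601,430 + 6,570×41.4 = 1,873,428; volume = 59,670 m³; S = 31.396 ‰
After stage 3: salt = 1,873,428 + 27,200×176.9 = 6,685,108; volume = 86,870 m³
S = 6,685,108 / 86,870 = 76.9553 ‰

76.96 ‰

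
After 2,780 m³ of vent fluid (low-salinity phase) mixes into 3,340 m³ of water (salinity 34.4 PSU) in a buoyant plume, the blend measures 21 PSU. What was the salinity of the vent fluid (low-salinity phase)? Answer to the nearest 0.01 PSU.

Salt balance: 3,340×34.4 + 2,780×S = 6,120×21
114,896 + 2,780·S = 128,520
S = (128,520 − 114,896) / 2,780 = 4.9007 PSU

4.90 PSU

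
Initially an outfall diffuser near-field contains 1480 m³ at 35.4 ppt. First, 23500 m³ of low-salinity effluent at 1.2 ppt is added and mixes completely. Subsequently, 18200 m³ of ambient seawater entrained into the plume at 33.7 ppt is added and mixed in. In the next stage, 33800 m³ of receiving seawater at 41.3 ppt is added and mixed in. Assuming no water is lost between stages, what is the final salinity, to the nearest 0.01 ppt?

27.15 ppt

Total salt / total volume:
Initial salt = 1,480×35.4 = 52,392
After stage 1: salt = 52,392 + 23,500×1.2 = 80,592; volume = 24,980 m³; S = 3.226 ppt
After stage 2: salt = 80,592 + 18,200×33.7 = 693,932; volume = 43,180 m³; S = 16.071 ppt
After stage 3: salt = 693,932 + 33,800×41.3 = 2,089,872; volume = 76,980 m³
S = 2,089,872 / 76,980 = 27.1482 ppt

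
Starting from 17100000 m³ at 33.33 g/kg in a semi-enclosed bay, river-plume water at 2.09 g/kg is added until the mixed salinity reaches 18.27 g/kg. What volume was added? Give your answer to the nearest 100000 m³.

Salt balance: 17,100,000×33.33 + V×2.09 = (17,100,000+V)×18.27
569,943,000 + 2.09V = 312,417,000 + 18.27V
257,526,000 = 16.18V
V = 15,916,316.44 m³

15900000 m³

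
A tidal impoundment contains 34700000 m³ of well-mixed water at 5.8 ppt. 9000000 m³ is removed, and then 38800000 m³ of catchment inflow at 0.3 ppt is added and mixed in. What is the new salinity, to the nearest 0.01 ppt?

Remaining after removal: 25,700,000 m³ at 5.8 ppt (salt = 149,060,000)
After addition: salt = 149,060,000 + 38,800,000×0.3 = 160,700,000; volume = 64,500,000 m³
S = 160,700,000 / 64,500,000 = 2.4915 ppt

2.49 ppt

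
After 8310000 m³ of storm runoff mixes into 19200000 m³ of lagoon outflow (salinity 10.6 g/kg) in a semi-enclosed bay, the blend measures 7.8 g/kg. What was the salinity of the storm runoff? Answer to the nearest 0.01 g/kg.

1.33 g/kg

Salt balance: 19,200,000×10.6 + 8,310,000×S = 27,510,000×7.8
203,520,000 + 8,310,000·S = 214,578,000
S = (214,578,000 − 203,520,000) / 8,310,000 = 1.3307 g/kg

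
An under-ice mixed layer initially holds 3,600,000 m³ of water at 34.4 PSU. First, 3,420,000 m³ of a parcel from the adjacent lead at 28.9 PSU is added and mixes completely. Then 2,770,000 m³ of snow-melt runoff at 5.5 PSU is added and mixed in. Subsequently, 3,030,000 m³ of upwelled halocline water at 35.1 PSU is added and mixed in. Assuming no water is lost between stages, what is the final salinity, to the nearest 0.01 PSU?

26.85 PSU

Mass of salt is conserved:
Initial salt = 3,600,000×34.4 = 123,840,000
After stage 1: salt = 123,840,000 + 3,420,000×28.9 = 222,678,000; volume = 7,020,000 m³; S = 31.721 PSU
After stage 2: salt = 222,678,000 + 2,770,000×5.5 = 237,913,000; volume = 9,790,000 m³; S = 24.302 PSU
After stage 3: salt = 237,913,000 + 3,030,000×35.1 = 344,266,000; volume = 12,820,000 m³
S = 344,266,000 / 12,820,000 = 26.8538 PSU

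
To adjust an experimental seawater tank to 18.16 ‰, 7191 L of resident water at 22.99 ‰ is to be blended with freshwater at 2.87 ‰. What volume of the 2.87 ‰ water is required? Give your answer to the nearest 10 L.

2270 L

Salt balance: 7,191×22.99 + V×2.87 = (7,191+V)×18.16
165,321.09 + 2.87V = 130,588.56 + 18.16V
34,732.53 = 15.29V
V = 2,271.58 L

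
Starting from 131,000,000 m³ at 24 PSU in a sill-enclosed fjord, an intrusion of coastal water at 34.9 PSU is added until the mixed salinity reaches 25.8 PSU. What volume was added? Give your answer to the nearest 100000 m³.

25900000 m³

Salt balance: 131,000,000×24 + V×34.9 = (131,000,000+V)×25.8
3,144,000,000 + 34.9V = 3,379,800,000 + 25.8V
235,800,000 = 9.1V
V = 25,912,087.91 m³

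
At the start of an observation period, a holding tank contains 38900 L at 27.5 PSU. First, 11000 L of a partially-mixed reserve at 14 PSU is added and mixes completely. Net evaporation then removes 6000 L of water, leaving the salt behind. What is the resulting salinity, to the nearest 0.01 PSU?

27.88 PSU

After mixing: salt = 38,900×27.5 + 11,000×14 = 1,223,750; volume = 49,900 L
After evaporation: salt unchanged = 1,223,750; volume = 49,900 − 6,000 = 43,900 L
S = 1,223,750 / 43,900 = 27.8759 PSU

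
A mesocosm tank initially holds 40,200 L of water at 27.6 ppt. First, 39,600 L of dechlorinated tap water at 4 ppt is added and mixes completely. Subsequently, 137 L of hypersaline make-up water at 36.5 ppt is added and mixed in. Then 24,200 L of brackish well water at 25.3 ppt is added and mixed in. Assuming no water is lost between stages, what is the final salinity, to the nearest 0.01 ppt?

18.10 ppt

Conserving salt mass:
Initial salt = 40,200×27.6 = 1,109,520
After stage 1: salt = 1,109,520 + 39,600×4 = 1,267,920; volume = 79,800 L; S = 15.889 ppt
After stage 2: salt = 1,267,920 + 137×36.5 = 1,272,920.5; volume = 79,937 L; S = 15.924 ppt
After stage 3: salt = 1,272,920.5 + 24,200×25.3 = 1,885,180.5; volume = 104,137 L
S = 1,885,180.5 / 104,137 = 18.1029 ppt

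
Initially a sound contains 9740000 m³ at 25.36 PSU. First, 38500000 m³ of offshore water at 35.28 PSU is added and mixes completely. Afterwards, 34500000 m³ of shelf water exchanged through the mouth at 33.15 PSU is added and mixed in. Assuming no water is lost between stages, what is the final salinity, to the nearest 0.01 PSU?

33.22 PSU

Mass of salt is conserved:
Initial salt = 9,740,000×25.36 = 247,006,400
After stage 1: salt = 247,006,400 + 38,500,000×35.28 = 1,605,286,400; volume = 48,240,000 m³; S = 33.277 PSU
After stage 2: salt = 1,605,286,400 + 34,500,000×33.15 = 2,748,961,400; volume = 82,740,000 m³
S = 2,748,961,400 / 82,740,000 = 33.2241 PSU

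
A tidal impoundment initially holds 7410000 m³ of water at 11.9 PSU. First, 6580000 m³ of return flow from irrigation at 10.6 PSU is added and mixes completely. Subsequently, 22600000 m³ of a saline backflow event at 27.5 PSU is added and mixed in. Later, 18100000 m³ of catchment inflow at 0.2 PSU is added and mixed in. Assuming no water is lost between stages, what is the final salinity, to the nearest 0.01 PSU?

14.32 PSU

Conserving salt mass:
Initial salt = 7,410,000×11.9 = 88,179,000
After stage 1: salt = 88,179,000 + 6,580,000×10.6 = 157,927,000; volume = 13,990,000 m³; S = 11.289 PSU
After stage 2: salt = 157,927,000 + 22,600,000×27.5 = 779,427,000; volume = 36,590,000 m³; S = 21.302 PSU
After stage 3: salt = 779,427,000 + 18,100,000×0.2 = 783,047,000; volume = 54,690,000 m³
S = 783,047,000 / 54,690,000 = 14.3179 PSU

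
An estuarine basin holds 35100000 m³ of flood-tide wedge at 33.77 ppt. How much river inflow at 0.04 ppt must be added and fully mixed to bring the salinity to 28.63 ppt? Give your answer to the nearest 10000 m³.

6310000 m³

Salt balance: 35,100,000×33.77 + V×0.04 = (35,100,000+V)×28.63
1,185,327,000 + 0.04V = 1,004,913,000 + 28.63V
180,414,000 = 28.59V
V = 6,310,388.25 m³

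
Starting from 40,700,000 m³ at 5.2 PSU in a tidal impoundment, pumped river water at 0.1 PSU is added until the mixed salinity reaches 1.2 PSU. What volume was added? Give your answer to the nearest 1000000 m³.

148000000 m³

Salt balance: 40,700,000×5.2 + V×0.1 = (40,700,000+V)×1.2
211,640,000 + 0.1V = 48,840,000 + 1.2V
162,800,000 = 1.1V
V = 148,000,000 m³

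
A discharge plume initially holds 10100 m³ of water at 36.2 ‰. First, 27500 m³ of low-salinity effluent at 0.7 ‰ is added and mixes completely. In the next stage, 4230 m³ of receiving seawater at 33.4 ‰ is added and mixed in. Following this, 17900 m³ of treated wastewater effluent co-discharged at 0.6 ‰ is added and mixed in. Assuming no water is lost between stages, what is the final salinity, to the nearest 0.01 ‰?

Weighted by volume,
Initial salt = 10,100×36.2 = 365,620
After stage 1: salt = 365,620 + 27,500×0.7 = 384,870; volume = 37,600 m³; S = 10.236 ‰
After stage 2: salt = 384,870 + 4,230×33.4 = 526,152; volume = 41,830 m³; S = 12.578 ‰
After stage 3: salt = 526,152 + 17,900×0.6 = 536,892; volume = 59,730 m³
S = 536,892 / 59,730 = 8.9886 ‰

8.99 ‰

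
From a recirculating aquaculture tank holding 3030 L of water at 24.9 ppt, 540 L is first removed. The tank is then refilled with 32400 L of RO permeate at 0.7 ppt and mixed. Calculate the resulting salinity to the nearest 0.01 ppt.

Remaining after removal: 2,490 L at 24.9 ppt (salt = 62,001)
After addition: salt = 62,001 + 32,400×0.7 = 84,681; volume = 34,890 L
S = 84,681 / 34,890 = 2.4271 ppt

2.43 ppt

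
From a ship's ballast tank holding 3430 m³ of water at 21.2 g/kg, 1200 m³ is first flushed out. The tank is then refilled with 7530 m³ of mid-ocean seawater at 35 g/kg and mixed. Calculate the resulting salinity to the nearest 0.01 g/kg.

31.85 g/kg

Remaining after removal: 2,230 m³ at 21.2 g/kg (salt = 47,276)
After addition: salt = 47,276 + 7,530×35 = 310,826; volume = 9,760 m³
S = 310,826 / 9,760 = 31.8469 g/kg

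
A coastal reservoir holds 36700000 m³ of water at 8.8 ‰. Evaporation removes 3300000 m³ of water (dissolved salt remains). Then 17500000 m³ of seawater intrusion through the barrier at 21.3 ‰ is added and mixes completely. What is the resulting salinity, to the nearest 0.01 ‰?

After evaporation: salt = 36,700,000×8.8 = 322,960,000; volume = 36,700,000 − 3,300,000 = 33,400,000 m³
After mixing: salt = 322,960,000 + 17,500,000×21.3 = 695,710,000; volume = 33,400,000 + 17,500,000 = 50,900,000 m³
S = 695,710,000 / 50,900,000 = 13.6682 ‰

13.67 ‰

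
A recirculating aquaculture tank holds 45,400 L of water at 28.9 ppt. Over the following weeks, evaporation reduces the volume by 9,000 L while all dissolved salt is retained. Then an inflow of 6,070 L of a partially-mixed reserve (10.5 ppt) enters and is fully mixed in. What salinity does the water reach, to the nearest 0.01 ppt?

After evaporation: salt = 45,400×28.9 = 1,312,060; volume = 45,400 − 9,000 = 36,400 L
After mixing: salt = 1,312,060 + 6,070×10.5 = 1,375,795; volume = 36,400 + 6,070 = 42,470 L
S = 1,375,795 / 42,470 = 32.3945 ppt

32.39 ppt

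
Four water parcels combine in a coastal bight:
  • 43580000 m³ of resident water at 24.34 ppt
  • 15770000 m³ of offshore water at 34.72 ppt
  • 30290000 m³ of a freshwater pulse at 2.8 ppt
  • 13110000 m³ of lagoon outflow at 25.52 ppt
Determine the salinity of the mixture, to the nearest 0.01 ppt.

By conservation of dissolved salt,
salt = 43,580,000×24.34 + 15,770,000×34.72 + 30,290,000×2.8 + 13,110,000×25.52 = 1,060,737,200 + 547,534,400 + 84,812,000 + 334,567,200 = 2,027,650,800
volume = 43,580,000 + 15,770,000 + 30,290,000 + 13,110,000 = 102,750,000 m³
S = 2,027,650,800 / 102,750,000 = 19.7338 ppt

19.73 ppt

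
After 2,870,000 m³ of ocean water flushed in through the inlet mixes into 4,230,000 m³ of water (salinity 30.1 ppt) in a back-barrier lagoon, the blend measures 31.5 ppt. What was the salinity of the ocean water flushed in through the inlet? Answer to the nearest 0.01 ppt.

Salt balance: 4,230,000×30.1 + 2,870,000×S = 7,100,000×31.5
127,323,000 + 2,870,000·S = 223,650,000
S = (223,650,000 − 127,323,000) / 2,870,000 = 33.5634 ppt

33.56 ppt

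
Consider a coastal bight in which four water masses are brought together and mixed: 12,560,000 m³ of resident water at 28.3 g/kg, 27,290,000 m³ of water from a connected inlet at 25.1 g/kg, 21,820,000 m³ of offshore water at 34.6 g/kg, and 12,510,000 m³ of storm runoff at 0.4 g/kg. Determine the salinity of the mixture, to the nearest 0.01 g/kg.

Total salt / total volume:
salt = 12,560,000×28.3 + 27,290,000×25.1 + 21,820,000×34.6 + 12,510,000×0.4 = 355,448,000 + 684,979,000 + 754,972,000 + 5,004,000 = 1,800,403,000
volume = 12,560,000 + 27,290,000 + 21,820,000 + 12,510,000 = 74,180,000 m³
S = 1,800,403,000 / 74,180,000 = 24.2707 g/kg

24.27 g/kg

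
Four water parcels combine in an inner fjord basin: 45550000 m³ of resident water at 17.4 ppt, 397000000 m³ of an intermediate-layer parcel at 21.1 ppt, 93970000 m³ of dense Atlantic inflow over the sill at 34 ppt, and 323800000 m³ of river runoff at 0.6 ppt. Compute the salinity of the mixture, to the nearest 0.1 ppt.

14.6 ppt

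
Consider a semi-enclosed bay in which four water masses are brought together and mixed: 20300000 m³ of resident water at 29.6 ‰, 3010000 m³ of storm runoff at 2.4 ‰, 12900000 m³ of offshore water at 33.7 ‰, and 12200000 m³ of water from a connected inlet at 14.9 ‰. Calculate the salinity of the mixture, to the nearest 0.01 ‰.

25.30 ‰

Total salt / total volume:
salt = 20,300,000×29.6 + 3,010,000×2.4 + 12,900,000×33.7 + 12,200,000×14.9 = 600,880,000 + 7,224,000 + 434,730,000 + 181,780,000 = 1,224,614,000
volume = 20,300,000 + 3,010,000 + 12,900,000 + 12,200,000 = 48,410,000 m³
S = 1,224,614,000 / 48,410,000 = 25.2967 ‰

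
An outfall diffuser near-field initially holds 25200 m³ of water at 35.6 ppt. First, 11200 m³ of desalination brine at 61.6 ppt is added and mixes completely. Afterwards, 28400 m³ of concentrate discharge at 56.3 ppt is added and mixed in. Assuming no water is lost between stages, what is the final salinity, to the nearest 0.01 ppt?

49.17 ppt

Salt balance:
Initial salt = 25,200×35.6 = 897,120
After stage 1: salt = 897,120 + 11,200×61.6 = 1,587,040; volume = 36,400 m³; S = 43.6 ppt
After stage 2: salt = 1,587,040 + 28,400×56.3 = 3,185,960; volume = 64,800 m³
S = 3,185,960 / 64,800 = 49.166 ppt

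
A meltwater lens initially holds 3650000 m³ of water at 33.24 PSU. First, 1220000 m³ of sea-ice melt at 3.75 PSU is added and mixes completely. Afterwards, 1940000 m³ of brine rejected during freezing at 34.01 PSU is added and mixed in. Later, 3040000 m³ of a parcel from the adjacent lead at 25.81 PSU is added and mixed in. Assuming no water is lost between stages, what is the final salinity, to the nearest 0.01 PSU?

27.45 PSU

Conserving salt mass:
Initial salt = 3,650,000×33.24 = 121,326,000
After stage 1: salt = 121,326,000 + 1,220,000×3.75 = 125,901,000; volume = 4,870,000 m³; S = 25.852 PSU
After stage 2: salt = 125,901,000 + 1,940,000×34.01 = 191,880,400; volume = 6,810,000 m³; S = 28.176 PSU
After stage 3: salt = 191,880,400 + 3,040,000×25.81 = 270,342,800; volume = 9,850,000 m³
S = 270,342,800 / 9,850,000 = 27.446 PSU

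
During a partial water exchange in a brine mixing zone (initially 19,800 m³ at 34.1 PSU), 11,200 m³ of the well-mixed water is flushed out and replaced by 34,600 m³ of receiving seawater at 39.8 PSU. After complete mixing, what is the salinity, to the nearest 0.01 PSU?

38.67 PSU

Remaining after removal: 8,600 m³ at 34.1 PSU (salt = 293,260)
After addition: salt = 293,260 + 34,600×39.8 = 1,670,340; volume = 43,200 m³
S = 1,670,340 / 43,200 = 38.6653 PSU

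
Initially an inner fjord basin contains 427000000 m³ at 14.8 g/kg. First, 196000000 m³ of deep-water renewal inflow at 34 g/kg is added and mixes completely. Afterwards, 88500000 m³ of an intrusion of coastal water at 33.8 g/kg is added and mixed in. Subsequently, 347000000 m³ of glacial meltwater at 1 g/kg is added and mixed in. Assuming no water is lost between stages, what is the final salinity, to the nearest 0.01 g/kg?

15.42 g/kg

Conserving salt mass:
Initial salt = 427,000,000×14.8 = 6,319,600,000
After stage 1: salt = 6,319,600,000 + 196,000,000×34 = 12,983,600,000; volume = 623,000,000 m³; S = 20.84 g/kg
After stage 2: salt = 12,983,600,000 + 88,500,000×33.8 = 15,974,900,000; volume = 711,500,000 m³; S = 22.452 g/kg
After stage 3: salt = 15,974,900,000 + 347,000,000×1 = 16,321,900,000; volume = 1,058,500,000 m³
S = 16,321,900,000 / 1,058,500,000 = 15.4198 g/kg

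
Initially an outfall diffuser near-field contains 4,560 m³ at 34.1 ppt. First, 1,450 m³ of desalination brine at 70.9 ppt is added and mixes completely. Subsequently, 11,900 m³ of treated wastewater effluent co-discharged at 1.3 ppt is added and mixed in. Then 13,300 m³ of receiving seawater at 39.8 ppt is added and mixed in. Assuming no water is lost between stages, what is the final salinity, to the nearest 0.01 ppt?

25.73 ppt

By conservation of dissolved salt,
Initial salt = 4,560×34.1 = 155,496
After stage 1: salt = 155,496 + 1,450×70.9 = 258,301; volume = 6,010 m³; S = 42.979 ppt
After stage 2: salt = 258,301 + 11,900×1.3 = 273,771; volume = 17,910 m³; S = 15.286 ppt
After stage 3: salt = 273,771 + 13,300×39.8 = 803,111; volume = 31,210 m³
S = 803,111 / 31,210 = 25.7325 ppt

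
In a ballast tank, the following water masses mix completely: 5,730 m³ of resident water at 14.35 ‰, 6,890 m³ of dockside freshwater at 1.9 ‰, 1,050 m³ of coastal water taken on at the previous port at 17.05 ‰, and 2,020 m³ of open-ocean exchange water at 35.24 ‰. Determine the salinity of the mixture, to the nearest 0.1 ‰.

11.8 ‰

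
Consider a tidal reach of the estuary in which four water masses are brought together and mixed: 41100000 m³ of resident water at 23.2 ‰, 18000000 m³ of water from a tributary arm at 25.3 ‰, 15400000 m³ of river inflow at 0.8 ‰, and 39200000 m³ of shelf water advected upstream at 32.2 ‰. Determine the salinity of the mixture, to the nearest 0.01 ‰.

Conserving salt mass:
salt = 41,100,000×23.2 + 18,000,000×25.3 + 15,400,000×0.8 + 39,200,000×32.2 = 953,520,000 + 455,400,000 + 12,320,000 + 1,262,240,000 = 2,683,480,000
volume = 41,100,000 + 18,000,000 + 15,400,000 + 39,200,000 = 113,700,000 m³
S = 2,683,480,000 / 113,700,000 = 23.6014 ‰

23.60 ‰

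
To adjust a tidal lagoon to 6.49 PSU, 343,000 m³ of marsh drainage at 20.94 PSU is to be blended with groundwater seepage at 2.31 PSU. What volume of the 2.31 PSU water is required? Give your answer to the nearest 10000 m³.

1190000 m³

Salt balance: 343,000×20.94 + V×2.31 = (343,000+V)×6.49
7,182,420 + 2.31V = 2,226,070 + 6.49V
4,956,350 = 4.18V
V = 1,185,729.67 m³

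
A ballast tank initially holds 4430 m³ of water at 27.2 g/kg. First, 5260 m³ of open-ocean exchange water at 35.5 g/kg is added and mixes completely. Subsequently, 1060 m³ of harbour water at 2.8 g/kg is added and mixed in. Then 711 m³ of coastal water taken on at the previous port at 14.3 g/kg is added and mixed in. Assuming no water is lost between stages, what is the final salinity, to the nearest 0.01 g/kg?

27.95 g/kg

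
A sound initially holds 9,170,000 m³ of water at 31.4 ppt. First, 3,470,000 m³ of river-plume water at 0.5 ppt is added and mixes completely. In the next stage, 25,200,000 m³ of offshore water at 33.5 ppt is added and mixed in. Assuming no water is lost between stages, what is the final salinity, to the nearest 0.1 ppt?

By conservation of dissolved salt,
Initial salt = 9,170,000×31.4 = 287,938,000
After stage 1: salt = 287,938,000 + 3,470,000×0.5 = 289,673,000; volume = 12,640,000 m³; S = 22.917 ppt
After stage 2: salt = 289,673,000 + 25,200,000×33.5 = 1,133,873,000; volume = 37,840,000 m³
S = 1,133,873,000 / 37,840,000 = 29.9649 ppt

30.0 ppt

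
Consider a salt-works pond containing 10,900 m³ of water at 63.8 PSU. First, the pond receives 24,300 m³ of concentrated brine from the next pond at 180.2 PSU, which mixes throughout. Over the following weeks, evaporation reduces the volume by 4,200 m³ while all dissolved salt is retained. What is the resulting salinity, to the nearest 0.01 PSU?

After mixing: salt = 10,900×63.8 + 24,300×180.2 = 5,074,280; volume = 35,200 m³
After evaporation: salt unchanged = 5,074,280; volume = 35,200 − 4,200 = 31,000 m³
S = 5,074,280 / 31,000 = 163.6865 PSU

163.69 PSU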